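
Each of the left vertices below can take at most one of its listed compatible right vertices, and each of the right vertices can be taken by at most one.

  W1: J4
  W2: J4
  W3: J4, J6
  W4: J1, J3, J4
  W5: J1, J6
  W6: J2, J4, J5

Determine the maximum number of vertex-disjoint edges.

Unit-capacity flow: source→left, listed edges, right→sink; max matching = max flow.
Augmenting path W1→J4 (+1); matched 1.
Augmenting path W3→J6 (+1); matched 2.
Augmenting path W4→J1 (+1); matched 3.
Augmenting path W6→J2 (+1); matched 4.
Augmenting path W5→J1→W4→J3 (+1); matched 5.
No augmenting path remains; maximum matching = 5.
König certificate: {W3, W4, W5, W6, J4} is a vertex cover of size 5 (every listed pair touches it), so no matching can be larger.

5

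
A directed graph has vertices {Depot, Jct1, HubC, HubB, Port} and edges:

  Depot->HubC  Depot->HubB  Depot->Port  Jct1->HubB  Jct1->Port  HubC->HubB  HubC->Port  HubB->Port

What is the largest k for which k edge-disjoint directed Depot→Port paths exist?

3

Assign every edge capacity 1; by Menger, the answer equals the max flow.
Path Depot→Port (+1); total 1.
Path Depot→HubC→Port (+1); total 2.
Path Depot→HubB→Port (+1); total 3.
No residual Depot→Port path; max flow = 3.
Certifying cut of size 3: {Depot→HubB, Depot→HubC, Depot→Port}.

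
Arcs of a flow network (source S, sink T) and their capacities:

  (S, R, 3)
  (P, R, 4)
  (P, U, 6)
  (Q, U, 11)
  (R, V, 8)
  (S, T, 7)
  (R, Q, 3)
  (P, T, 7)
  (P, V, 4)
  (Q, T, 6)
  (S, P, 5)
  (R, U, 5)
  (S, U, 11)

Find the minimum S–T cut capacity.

15

Augment S→T: bottleneck 7, flow now 7.
Augment S→P→T: bottleneck 5, flow now 12.
Augment S→R→Q→T: bottleneck 3, flow now 15.
No augmenting path remains; maximum flow = 15.
By max-flow min-cut, the minimum cut capacity equals the max flow.
In the residual graph, reachable from S: {S, U}.
Min-cut edges: S→P (5), S→R (3), S→T (7); capacity 5 + 3 + 7 = 15.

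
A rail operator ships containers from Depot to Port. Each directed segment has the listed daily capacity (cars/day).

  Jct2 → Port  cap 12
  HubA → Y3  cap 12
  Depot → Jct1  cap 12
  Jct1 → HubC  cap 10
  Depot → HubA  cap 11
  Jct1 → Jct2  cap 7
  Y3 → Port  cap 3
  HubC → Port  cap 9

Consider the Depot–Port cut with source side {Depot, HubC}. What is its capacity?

32

Edges leaving {Depot, HubC}: Depot→Jct1 (12), Depot→HubA (11), HubC→Port (9).
Cut capacity = 12 + 11 + 9 = 32.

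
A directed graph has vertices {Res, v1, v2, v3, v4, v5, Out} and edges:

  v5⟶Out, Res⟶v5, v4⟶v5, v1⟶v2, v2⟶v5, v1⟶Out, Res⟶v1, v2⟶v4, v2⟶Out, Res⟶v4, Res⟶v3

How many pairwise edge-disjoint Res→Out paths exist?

2

Assign every edge capacity 1; by Menger, the answer equals the max flow.
Path Res→v1→Out (+1); total 1.
Path Res→v5→Out (+1); total 2.
No residual Res→Out path; max flow = 2.
Certifying cut of size 2: {Res→v1, v5→Out}.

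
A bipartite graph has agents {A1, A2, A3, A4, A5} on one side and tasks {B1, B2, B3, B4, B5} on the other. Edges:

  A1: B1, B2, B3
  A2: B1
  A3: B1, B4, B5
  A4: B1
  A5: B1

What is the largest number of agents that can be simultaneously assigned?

3

Unit-capacity flow: source→left, listed edges, right→sink; max matching = max flow.
Augmenting path A1→B1 (+1); matched 1.
Augmenting path A3→B4 (+1); matched 2.
Augmenting path A2→B1→A1→B2 (+1); matched 3.
No augmenting path remains; maximum matching = 3.
König certificate: {A1, A3, B1} is a vertex cover of size 3 (every listed pair touches it), so no matching can be larger.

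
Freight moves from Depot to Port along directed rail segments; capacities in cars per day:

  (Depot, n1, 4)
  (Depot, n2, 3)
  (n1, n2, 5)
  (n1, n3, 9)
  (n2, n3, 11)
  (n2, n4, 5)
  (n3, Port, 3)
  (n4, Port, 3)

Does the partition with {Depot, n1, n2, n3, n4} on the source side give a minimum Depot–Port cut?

Yes — it is a minimum cut (capacity 6).

Given cut capacity: 3 + 3 = 6.
Augment Depot→n1→n3→Port: bottleneck 3, flow now 3.
Augment Depot→n2→n4→Port: bottleneck 3, flow now 6.
No augmenting path remains; maximum flow = 6.
Cut capacity 6 equals the max flow, so it is a minimum cut.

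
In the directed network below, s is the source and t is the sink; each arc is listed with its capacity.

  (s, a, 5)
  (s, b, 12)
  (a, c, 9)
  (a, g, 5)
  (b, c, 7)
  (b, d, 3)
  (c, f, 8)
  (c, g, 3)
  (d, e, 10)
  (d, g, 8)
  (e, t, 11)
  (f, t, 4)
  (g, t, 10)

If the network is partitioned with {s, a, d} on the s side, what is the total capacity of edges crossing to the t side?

Edges leaving {s, a, d}: s→b (12), a→c (9), a→g (5), d→e (10), d→g (8).
Cut capacity = 12 + 9 + 5 + 10 + 8 = 44.

44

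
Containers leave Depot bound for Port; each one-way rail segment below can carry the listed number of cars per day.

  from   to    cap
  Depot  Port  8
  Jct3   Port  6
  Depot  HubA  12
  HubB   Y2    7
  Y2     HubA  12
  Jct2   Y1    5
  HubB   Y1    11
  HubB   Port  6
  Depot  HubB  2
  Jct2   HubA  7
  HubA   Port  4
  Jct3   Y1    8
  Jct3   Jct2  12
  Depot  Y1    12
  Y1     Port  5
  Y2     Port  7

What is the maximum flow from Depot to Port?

19

Augment Depot→Port: bottleneck 8, flow now 8.
Augment Depot→HubB→Port: bottleneck 2, flow now 10.
Augment Depot→HubA→Port: bottleneck 4, flow now 14.
Augment Depot→Y1→Port: bottleneck 5, flow now 19.
No augmenting path remains; maximum flow = 19.
In the residual graph, reachable from Depot: {Depot, HubA, Y1}.
Min-cut edges: Depot→HubB (2), Depot→Port (8), HubA→Port (4), Y1→Port (5); capacity 2 + 8 + 4 + 5 = 19.
This cut is saturated, so no flow can exceed 19.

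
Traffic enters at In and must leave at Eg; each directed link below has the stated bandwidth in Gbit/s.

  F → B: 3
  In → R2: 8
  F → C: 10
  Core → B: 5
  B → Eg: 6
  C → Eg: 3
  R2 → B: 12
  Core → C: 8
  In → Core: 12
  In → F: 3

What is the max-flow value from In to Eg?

Augment In→F→B→Eg: bottleneck 3, flow now 3.
Augment In→R2→B→Eg: bottleneck 3, flow now 6.
Augment In→Core→C→Eg: bottleneck 3, flow now 9.
No augmenting path remains; maximum flow = 9.
In the residual graph, reachable from In: {In, F, R2, Core, B, C}.
Min-cut edges: B→Eg (6), C→Eg (3); capacity 6 + 3 = 9.
This cut is saturated, so no flow can exceed 9.

9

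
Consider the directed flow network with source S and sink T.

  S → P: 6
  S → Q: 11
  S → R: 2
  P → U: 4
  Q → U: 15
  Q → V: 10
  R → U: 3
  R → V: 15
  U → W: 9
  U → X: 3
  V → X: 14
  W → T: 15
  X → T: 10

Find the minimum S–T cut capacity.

Augment S→P→U→W→T: bottleneck 4, flow now 4.
Augment S→Q→U→W→T: bottleneck 5, flow now 9.
Augment S→Q→U→X→T: bottleneck 3, flow now 12.
Augment S→Q→V→X→T: bottleneck 3, flow now 15.
Augment S→R→V→X→T: bottleneck 2, flow now 17.
No augmenting path remains; maximum flow = 17.
By max-flow min-cut, the minimum cut capacity equals the max flow.
In the residual graph, reachable from S: {S, P}.
Min-cut edges: S→Q (11), S→R (2), P→U (4); capacity 11 + 2 + 4 = 17.

17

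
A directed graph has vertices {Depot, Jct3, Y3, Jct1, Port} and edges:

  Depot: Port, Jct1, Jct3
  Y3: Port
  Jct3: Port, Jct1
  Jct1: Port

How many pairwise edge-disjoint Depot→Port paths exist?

Assign every edge capacity 1; by Menger, the answer equals the max flow.
Path Depot→Port (+1); total 1.
Path Depot→Jct3→Port (+1); total 2.
Path Depot→Jct1→Port (+1); total 3.
No residual Depot→Port path; max flow = 3.
Certifying cut of size 3: {Depot→Jct1, Depot→Jct3, Depot→Port}.

3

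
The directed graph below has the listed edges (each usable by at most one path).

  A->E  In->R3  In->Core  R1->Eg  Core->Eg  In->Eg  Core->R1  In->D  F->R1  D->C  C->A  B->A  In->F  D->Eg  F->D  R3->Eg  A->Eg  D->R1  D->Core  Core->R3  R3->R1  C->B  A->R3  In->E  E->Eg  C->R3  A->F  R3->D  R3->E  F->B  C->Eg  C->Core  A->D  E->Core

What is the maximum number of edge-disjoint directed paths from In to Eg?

6

Assign every edge capacity 1; by Menger, the answer equals the max flow.
Path In→Eg (+1); total 1.
Path In→R3→Eg (+1); total 2.
Path In→D→Eg (+1); total 3.
Path In→E→Eg (+1); total 4.
Path In→Core→Eg (+1); total 5.
Path In→F→R1→Eg (+1); total 6.
No residual In→Eg path; max flow = 6.
Certifying cut of size 6: {In→Core, In→D, In→E, In→Eg, In→F, In→R3}.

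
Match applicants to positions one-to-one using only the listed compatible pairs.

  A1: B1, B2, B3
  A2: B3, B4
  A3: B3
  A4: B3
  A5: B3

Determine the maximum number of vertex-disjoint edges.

3

Unit-capacity flow: source→left, listed edges, right→sink; max matching = max flow.
Augmenting path A1→B1 (+1); matched 1.
Augmenting path A2→B3 (+1); matched 2.
Augmenting path A3→B3→A2→B4 (+1); matched 3.
No augmenting path remains; maximum matching = 3.
König certificate: {A1, A2, B3} is a vertex cover of size 3 (every listed pair touches it), so no matching can be larger.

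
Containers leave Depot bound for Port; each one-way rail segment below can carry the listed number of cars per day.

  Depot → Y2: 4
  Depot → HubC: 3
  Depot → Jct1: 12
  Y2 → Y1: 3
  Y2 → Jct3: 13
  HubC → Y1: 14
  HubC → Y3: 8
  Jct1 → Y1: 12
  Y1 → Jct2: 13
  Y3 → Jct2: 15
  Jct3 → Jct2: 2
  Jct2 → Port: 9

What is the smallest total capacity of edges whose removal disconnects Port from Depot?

Augment Depot→Y2→Y1→Jct2→Port: bottleneck 3, flow now 3.
Augment Depot→Y2→Jct3→Jct2→Port: bottleneck 1, flow now 4.
Augment Depot→HubC→Y1→Jct2→Port: bottleneck 3, flow now 7.
Augment Depot→Jct1→Y1→Jct2→Port: bottleneck 2, flow now 9.
No augmenting path remains; maximum flow = 9.
By max-flow min-cut, the minimum cut capacity equals the max flow.
In the residual graph, reachable from Depot: {Depot, Y2, HubC, Jct1, Y1, Y3, Jct3, Jct2}.
Min-cut edges: Jct2→Port (9); capacity 9 = 9.

9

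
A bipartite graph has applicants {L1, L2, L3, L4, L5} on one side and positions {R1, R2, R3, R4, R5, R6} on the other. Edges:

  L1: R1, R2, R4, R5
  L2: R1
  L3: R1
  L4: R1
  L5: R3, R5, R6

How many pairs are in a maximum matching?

3

Unit-capacity flow: source→left, listed edges, right→sink; max matching = max flow.
Augmenting path L1→R1 (+1); matched 1.
Augmenting path L5→R3 (+1); matched 2.
Augmenting path L2→R1→L1→R2 (+1); matched 3.
No augmenting path remains; maximum matching = 3.
König certificate: {L1, L5, R1} is a vertex cover of size 3 (every listed pair touches it), so no matching can be larger.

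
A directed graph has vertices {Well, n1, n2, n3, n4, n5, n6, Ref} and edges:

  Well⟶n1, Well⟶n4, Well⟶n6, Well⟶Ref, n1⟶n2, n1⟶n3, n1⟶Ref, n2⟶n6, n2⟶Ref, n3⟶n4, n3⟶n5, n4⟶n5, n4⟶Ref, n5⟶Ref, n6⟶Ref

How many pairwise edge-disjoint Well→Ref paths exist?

4

Assign every edge capacity 1; by Menger, the answer equals the max flow.
Path Well→Ref (+1); total 1.
Path Well→n1→Ref (+1); total 2.
Path Well→n4→Ref (+1); total 3.
Path Well→n6→Ref (+1); total 4.
No residual Well→Ref path; max flow = 4.
Certifying cut of size 4: {Well→Ref, Well→n1, Well→n4, Well→n6}.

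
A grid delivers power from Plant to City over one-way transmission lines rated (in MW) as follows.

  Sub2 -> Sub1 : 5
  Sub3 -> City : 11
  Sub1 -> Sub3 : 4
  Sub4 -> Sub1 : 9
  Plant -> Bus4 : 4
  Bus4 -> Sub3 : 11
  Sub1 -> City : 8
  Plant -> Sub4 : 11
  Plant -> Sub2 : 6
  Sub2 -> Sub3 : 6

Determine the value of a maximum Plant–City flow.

Augment Plant→Sub2→Sub3→City: bottleneck 6, flow now 6.
Augment Plant→Sub4→Sub1→City: bottleneck 8, flow now 14.
Augment Plant→Bus4→Sub3→City: bottleneck 4, flow now 18.
Augment Plant→Sub4→Sub1→Sub3→City: bottleneck 1, flow now 19.
No augmenting path remains; maximum flow = 19.
In the residual graph, reachable from Plant: {Plant, Sub4}.
Min-cut edges: Plant→Sub2 (6), Plant→Bus4 (4), Sub4→Sub1 (9); capacity 6 + 4 + 9 = 19.
This cut is saturated, so no flow can exceed 19.

19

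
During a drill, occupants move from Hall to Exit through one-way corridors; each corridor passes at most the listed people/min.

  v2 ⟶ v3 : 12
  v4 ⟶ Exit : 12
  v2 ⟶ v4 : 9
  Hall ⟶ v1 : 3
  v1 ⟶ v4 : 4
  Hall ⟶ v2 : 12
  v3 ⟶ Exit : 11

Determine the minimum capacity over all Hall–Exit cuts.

Augment Hall→v1→v4→Exit: bottleneck 3, flow now 3.
Augment Hall→v2→v3→Exit: bottleneck 11, flow now 14.
Augment Hall→v2→v4→Exit: bottleneck 1, flow now 15.
No augmenting path remains; maximum flow = 15.
By max-flow min-cut, the minimum cut capacity equals the max flow.
In the residual graph, reachable from Hall: {Hall}.
Min-cut edges: Hall→v1 (3), Hall→v2 (12); capacity 3 + 12 = 15.

15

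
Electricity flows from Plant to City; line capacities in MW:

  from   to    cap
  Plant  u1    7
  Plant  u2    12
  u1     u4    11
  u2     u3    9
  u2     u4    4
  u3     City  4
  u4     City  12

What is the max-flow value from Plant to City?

Augment Plant→u1→u4→City: bottleneck 7, flow now 7.
Augment Plant→u2→u3→City: bottleneck 4, flow now 11.
Augment Plant→u2→u4→City: bottleneck 4, flow now 15.
No augmenting path remains; maximum flow = 15.
In the residual graph, reachable from Plant: {Plant, u2, u3}.
Min-cut edges: Plant→u1 (7), u2→u4 (4), u3→City (4); capacity 7 + 4 + 4 = 15.
This cut is saturated, so no flow can exceed 15.

15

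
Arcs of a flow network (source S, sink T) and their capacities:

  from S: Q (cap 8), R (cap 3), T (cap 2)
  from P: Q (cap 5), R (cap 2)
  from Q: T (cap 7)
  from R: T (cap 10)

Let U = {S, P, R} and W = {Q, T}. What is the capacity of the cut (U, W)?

25

Edges leaving {S, P, R}: S→Q (8), S→T (2), P→Q (5), R→T (10).
Cut capacity = 8 + 2 + 5 + 10 = 25.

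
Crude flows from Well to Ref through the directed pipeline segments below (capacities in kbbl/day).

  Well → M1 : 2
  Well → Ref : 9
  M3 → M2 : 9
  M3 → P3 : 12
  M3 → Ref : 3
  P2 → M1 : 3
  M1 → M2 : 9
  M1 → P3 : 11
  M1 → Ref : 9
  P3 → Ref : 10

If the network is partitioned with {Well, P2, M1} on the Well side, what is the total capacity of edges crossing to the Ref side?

38

Edges leaving {Well, P2, M1}: Well→Ref (9), M1→M2 (9), M1→P3 (11), M1→Ref (9).
Cut capacity = 9 + 9 + 11 + 9 = 38.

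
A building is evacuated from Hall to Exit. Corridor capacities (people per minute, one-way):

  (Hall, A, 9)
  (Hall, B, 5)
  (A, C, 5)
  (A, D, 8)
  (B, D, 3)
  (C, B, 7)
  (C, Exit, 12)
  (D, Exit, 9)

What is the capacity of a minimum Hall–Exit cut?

12

Augment Hall→A→C→Exit: bottleneck 5, flow now 5.
Augment Hall→A→D→Exit: bottleneck 4, flow now 9.
Augment Hall→B→D→Exit: bottleneck 3, flow now 12.
No augmenting path remains; maximum flow = 12.
By max-flow min-cut, the minimum cut capacity equals the max flow.
In the residual graph, reachable from Hall: {Hall, B}.
Min-cut edges: Hall→A (9), B→D (3); capacity 9 + 3 = 12.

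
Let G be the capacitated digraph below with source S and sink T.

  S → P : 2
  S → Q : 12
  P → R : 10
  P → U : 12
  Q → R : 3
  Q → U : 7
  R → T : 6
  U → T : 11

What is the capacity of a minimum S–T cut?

Augment S→P→R→T: bottleneck 2, flow now 2.
Augment S→Q→R→T: bottleneck 3, flow now 5.
Augment S→Q→U→T: bottleneck 7, flow now 12.
No augmenting path remains; maximum flow = 12.
By max-flow min-cut, the minimum cut capacity equals the max flow.
In the residual graph, reachable from S: {S, Q}.
Min-cut edges: S→P (2), Q→R (3), Q→U (7); capacity 2 + 3 + 7 = 12.

12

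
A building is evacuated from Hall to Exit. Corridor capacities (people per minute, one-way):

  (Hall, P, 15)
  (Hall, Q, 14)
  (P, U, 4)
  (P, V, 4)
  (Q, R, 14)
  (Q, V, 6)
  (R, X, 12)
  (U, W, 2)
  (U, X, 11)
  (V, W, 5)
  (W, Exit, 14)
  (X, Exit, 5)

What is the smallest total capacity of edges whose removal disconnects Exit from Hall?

Augment Hall→P→U→W→Exit: bottleneck 2, flow now 2.
Augment Hall→P→U→X→Exit: bottleneck 2, flow now 4.
Augment Hall→P→V→W→Exit: bottleneck 4, flow now 8.
Augment Hall→Q→R→X→Exit: bottleneck 3, flow now 11.
Augment Hall→Q→V→W→Exit: bottleneck 1, flow now 12.
No augmenting path remains; maximum flow = 12.
By max-flow min-cut, the minimum cut capacity equals the max flow.
In the residual graph, reachable from Hall: {Hall, P, Q, R, U, V, X}.
Min-cut edges: U→W (2), V→W (5), X→Exit (5); capacity 2 + 5 + 5 = 12.

12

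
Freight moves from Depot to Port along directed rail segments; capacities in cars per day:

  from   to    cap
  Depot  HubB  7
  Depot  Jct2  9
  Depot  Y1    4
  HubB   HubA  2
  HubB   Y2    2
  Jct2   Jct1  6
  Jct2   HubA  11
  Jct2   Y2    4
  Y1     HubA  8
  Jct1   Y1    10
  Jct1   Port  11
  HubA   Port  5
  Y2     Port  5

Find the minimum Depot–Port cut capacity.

Augment Depot→HubB→HubA→Port: bottleneck 2, flow now 2.
Augment Depot→HubB→Y2→Port: bottleneck 2, flow now 4.
Augment Depot→Jct2→Jct1→Port: bottleneck 6, flow now 10.
Augment Depot→Jct2→HubA→Port: bottleneck 3, flow now 13.
Augment Depot→Y1→HubA→Jct2→Y2→Port: bottleneck 3, flow now 16. (uses reverse residual edge)
No augmenting path remains; maximum flow = 16.
By max-flow min-cut, the minimum cut capacity equals the max flow.
In the residual graph, reachable from Depot: {Depot, HubB, Y1, HubA}.
Min-cut edges: Depot→Jct2 (9), HubB→Y2 (2), HubA→Port (5); capacity 9 + 2 + 5 = 16.

16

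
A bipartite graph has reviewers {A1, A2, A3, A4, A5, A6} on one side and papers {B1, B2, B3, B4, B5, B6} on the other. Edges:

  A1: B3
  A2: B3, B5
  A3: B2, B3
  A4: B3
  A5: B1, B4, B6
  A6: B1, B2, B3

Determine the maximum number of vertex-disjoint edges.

5

Unit-capacity flow: source→left, listed edges, right→sink; max matching = max flow.
Augmenting path A1→B3 (+1); matched 1.
Augmenting path A2→B5 (+1); matched 2.
Augmenting path A3→B2 (+1); matched 3.
Augmenting path A5→B1 (+1); matched 4.
Augmenting path A6→B1→A5→B4 (+1); matched 5.
No augmenting path remains; maximum matching = 5.
König certificate: {A2, A3, A5, A6, B3} is a vertex cover of size 5 (every listed pair touches it), so no matching can be larger.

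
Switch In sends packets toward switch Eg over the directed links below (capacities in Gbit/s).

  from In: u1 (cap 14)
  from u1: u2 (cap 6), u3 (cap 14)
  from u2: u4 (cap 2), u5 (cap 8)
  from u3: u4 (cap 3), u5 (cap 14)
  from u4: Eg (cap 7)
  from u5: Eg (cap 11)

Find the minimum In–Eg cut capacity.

14

Augment In→u1→u2→u4→Eg: bottleneck 2, flow now 2.
Augment In→u1→u2→u5→Eg: bottleneck 4, flow now 6.
Augment In→u1→u3→u4→Eg: bottleneck 3, flow now 9.
Augment In→u1→u3→u5→Eg: bottleneck 5, flow now 14.
No augmenting path remains; maximum flow = 14.
By max-flow min-cut, the minimum cut capacity equals the max flow.
In the residual graph, reachable from In: {In}.
Min-cut edges: In→u1 (14); capacity 14 = 14.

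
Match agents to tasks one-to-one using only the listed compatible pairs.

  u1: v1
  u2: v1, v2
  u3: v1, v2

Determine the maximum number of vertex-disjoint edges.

Unit-capacity flow: source→left, listed edges, right→sink; max matching = max flow.
Augmenting path u1→v1 (+1); matched 1.
Augmenting path u2→v2 (+1); matched 2.
No augmenting path remains; maximum matching = 2.
König certificate: {v1, v2} is a vertex cover of size 2 (every listed pair touches it), so no matching can be larger.

2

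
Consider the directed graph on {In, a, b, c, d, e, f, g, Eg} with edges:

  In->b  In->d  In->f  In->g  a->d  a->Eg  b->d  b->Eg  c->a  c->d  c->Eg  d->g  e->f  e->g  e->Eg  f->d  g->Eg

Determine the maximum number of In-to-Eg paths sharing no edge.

2

Assign every edge capacity 1; by Menger, the answer equals the max flow.
Path In→b→Eg (+1); total 1.
Path In→g→Eg (+1); total 2.
No residual In→Eg path; max flow = 2.
Certifying cut of size 2: {In→b, g→Eg}.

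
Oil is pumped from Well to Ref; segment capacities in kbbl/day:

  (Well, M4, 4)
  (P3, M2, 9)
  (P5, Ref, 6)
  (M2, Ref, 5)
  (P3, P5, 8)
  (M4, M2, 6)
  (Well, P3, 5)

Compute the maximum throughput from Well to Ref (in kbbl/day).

9

Augment Well→M4→M2→Ref: bottleneck 4, flow now 4.
Augment Well→P3→M2→Ref: bottleneck 1, flow now 5.
Augment Well→P3→P5→Ref: bottleneck 4, flow now 9.
No augmenting path remains; maximum flow = 9.
In the residual graph, reachable from Well: {Well}.
Min-cut edges: Well→M4 (4), Well→P3 (5); capacity 4 + 5 = 9.
This cut is saturated, so no flow can exceed 9.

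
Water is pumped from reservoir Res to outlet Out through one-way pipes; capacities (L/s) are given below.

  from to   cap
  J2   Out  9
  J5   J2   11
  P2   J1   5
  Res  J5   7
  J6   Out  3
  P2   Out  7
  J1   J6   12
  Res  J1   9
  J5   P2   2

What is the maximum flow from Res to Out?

Augment Res→J1→J6→Out: bottleneck 3, flow now 3.
Augment Res→J5→P2→Out: bottleneck 2, flow now 5.
Augment Res→J5→J2→Out: bottleneck 5, flow now 10.
No augmenting path remains; maximum flow = 10.
In the residual graph, reachable from Res: {Res, J1, J6}.
Min-cut edges: Res→J5 (7), J6→Out (3); capacity 7 + 3 = 10.
This cut is saturated, so no flow can exceed 10.

10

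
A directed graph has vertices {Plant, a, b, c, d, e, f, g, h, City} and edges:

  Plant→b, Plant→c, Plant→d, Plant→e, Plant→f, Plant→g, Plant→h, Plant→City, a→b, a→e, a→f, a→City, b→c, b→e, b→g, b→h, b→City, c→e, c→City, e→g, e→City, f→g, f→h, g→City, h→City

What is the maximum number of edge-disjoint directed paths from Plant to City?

Assign every edge capacity 1; by Menger, the answer equals the max flow.
Path Plant→City (+1); total 1.
Path Plant→b→City (+1); total 2.
Path Plant→c→City (+1); total 3.
Path Plant→e→City (+1); total 4.
Path Plant→g→City (+1); total 5.
Path Plant→h→City (+1); total 6.
No residual Plant→City path; max flow = 6.
Certifying cut of size 6: {Plant→City, Plant→b, Plant→c, Plant→e, g→City, h→City}.

6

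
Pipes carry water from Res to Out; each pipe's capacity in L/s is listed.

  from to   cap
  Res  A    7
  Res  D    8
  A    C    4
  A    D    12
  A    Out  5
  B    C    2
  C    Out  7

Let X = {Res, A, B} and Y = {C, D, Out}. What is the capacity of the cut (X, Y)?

31

Edges leaving {Res, A, B}: Res→D (8), A→C (4), A→D (12), A→Out (5), B→C (2).
Cut capacity = 8 + 4 + 12 + 5 + 2 = 31.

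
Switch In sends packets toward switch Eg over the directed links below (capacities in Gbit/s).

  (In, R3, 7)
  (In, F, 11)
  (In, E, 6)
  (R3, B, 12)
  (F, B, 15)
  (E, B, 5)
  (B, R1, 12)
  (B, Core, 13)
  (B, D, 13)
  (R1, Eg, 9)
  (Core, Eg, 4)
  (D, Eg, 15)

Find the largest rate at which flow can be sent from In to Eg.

Augment In→R3→B→R1→Eg: bottleneck 7, flow now 7.
Augment In→F→B→R1→Eg: bottleneck 2, flow now 9.
Augment In→F→B→Core→Eg: bottleneck 4, flow now 13.
Augment In→F→B→D→Eg: bottleneck 5, flow now 18.
Augment In→E→B→D→Eg: bottleneck 5, flow now 23.
No augmenting path remains; maximum flow = 23.
In the residual graph, reachable from In: {In, E}.
Min-cut edges: In→R3 (7), In→F (11), E→B (5); capacity 7 + 11 + 5 = 23.
This cut is saturated, so no flow can exceed 23.

23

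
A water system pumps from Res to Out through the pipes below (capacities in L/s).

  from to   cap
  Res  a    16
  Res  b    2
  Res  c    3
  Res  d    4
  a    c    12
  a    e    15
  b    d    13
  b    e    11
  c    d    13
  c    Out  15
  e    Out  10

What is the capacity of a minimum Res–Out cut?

21

Augment Res→c→Out: bottleneck 3, flow now 3.
Augment Res→a→c→Out: bottleneck 12, flow now 15.
Augment Res→a→e→Out: bottleneck 4, flow now 19.
Augment Res→b→e→Out: bottleneck 2, flow now 21.
No augmenting path remains; maximum flow = 21.
By max-flow min-cut, the minimum cut capacity equals the max flow.
In the residual graph, reachable from Res: {Res, d}.
Min-cut edges: Res→a (16), Res→b (2), Res→c (3); capacity 16 + 2 + 3 = 21.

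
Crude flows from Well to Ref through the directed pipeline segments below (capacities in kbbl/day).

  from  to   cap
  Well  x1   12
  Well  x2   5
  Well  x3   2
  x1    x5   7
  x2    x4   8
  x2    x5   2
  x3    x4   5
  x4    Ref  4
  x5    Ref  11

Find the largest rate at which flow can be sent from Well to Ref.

Augment Well→x1→x5→Ref: bottleneck 7, flow now 7.
Augment Well→x2→x4→Ref: bottleneck 4, flow now 11.
Augment Well→x2→x5→Ref: bottleneck 1, flow now 12.
Augment Well→x3→x4→x2→x5→Ref: bottleneck 1, flow now 13. (uses reverse residual edge)
No augmenting path remains; maximum flow = 13.
In the residual graph, reachable from Well: {Well, x1, x2, x3, x4}.
Min-cut edges: x1→x5 (7), x2→x5 (2), x4→Ref (4); capacity 7 + 2 + 4 = 13.
This cut is saturated, so no flow can exceed 13.

13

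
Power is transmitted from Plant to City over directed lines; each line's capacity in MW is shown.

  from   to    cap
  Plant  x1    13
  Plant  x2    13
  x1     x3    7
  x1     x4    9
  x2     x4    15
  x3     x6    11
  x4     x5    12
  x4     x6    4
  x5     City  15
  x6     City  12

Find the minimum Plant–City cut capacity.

23

Augment Plant→x1→x3→x6→City: bottleneck 7, flow now 7.
Augment Plant→x1→x4→x5→City: bottleneck 6, flow now 13.
Augment Plant→x2→x4→x5→City: bottleneck 6, flow now 19.
Augment Plant→x2→x4→x6→City: bottleneck 4, flow now 23.
No augmenting path remains; maximum flow = 23.
By max-flow min-cut, the minimum cut capacity equals the max flow.
In the residual graph, reachable from Plant: {Plant, x1, x2, x4}.
Min-cut edges: x1→x3 (7), x4→x5 (12), x4→x6 (4); capacity 7 + 12 + 4 = 23.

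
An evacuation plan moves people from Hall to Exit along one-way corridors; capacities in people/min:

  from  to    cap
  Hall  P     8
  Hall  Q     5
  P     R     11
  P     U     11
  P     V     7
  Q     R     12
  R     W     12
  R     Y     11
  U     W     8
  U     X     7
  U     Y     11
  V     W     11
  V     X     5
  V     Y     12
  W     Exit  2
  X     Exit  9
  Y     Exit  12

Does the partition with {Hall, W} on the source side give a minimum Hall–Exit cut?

Given cut capacity: 8 + 5 + 2 = 15.
Augment Hall→P→R→W→Exit: bottleneck 2, flow now 2.
Augment Hall→P→R→Y→Exit: bottleneck 6, flow now 8.
Augment Hall→Q→R→Y→Exit: bottleneck 5, flow now 13.
No augmenting path remains; maximum flow = 13.
In the residual graph, reachable from Hall: {Hall}.
Min-cut edges: Hall→P (8), Hall→Q (5); capacity 8 + 5 = 13.
Cut capacity 15 exceeds the max flow 13, so it is not minimum.

No — its capacity is 15, but the minimum cut has capacity 13.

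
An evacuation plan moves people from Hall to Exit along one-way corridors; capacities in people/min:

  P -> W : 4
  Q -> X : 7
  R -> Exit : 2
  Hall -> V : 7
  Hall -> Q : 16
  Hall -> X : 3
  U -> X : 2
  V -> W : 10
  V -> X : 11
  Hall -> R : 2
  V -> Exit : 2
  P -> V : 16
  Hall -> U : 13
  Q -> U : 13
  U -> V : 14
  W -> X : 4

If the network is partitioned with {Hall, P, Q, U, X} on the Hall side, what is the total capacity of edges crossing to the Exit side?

43

Edges leaving {Hall, P, Q, U, X}: Hall→R (2), Hall→V (7), P→V (16), P→W (4), U→V (14).
Cut capacity = 2 + 7 + 16 + 4 + 14 = 43.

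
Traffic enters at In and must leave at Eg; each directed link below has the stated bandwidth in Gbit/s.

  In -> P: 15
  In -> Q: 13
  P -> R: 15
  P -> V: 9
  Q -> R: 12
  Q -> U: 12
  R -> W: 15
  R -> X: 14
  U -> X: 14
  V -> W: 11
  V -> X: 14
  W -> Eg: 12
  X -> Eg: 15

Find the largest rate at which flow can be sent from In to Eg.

27

Augment In→P→R→W→Eg: bottleneck 12, flow now 12.
Augment In→P→R→X→Eg: bottleneck 3, flow now 15.
Augment In→Q→R→X→Eg: bottleneck 11, flow now 26.
Augment In→Q→U→X→Eg: bottleneck 1, flow now 27.
No augmenting path remains; maximum flow = 27.
In the residual graph, reachable from In: {In, P, Q, R, U, V, W, X}.
Min-cut edges: W→Eg (12), X→Eg (15); capacity 12 + 15 = 27.
This cut is saturated, so no flow can exceed 27.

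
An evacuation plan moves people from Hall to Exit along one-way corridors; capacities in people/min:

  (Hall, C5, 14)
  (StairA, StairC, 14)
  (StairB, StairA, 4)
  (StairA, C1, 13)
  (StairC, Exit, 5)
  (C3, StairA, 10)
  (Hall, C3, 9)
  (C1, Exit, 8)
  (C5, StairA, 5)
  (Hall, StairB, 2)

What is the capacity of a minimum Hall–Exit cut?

Augment Hall→C3→StairA→StairC→Exit: bottleneck 5, flow now 5.
Augment Hall→C3→StairA→C1→Exit: bottleneck 4, flow now 9.
Augment Hall→StairB→StairA→C1→Exit: bottleneck 2, flow now 11.
Augment Hall→C5→StairA→C1→Exit: bottleneck 2, flow now 13.
No augmenting path remains; maximum flow = 13.
By max-flow min-cut, the minimum cut capacity equals the max flow.
In the residual graph, reachable from Hall: {Hall, C3, StairB, C5, StairA, StairC, C1}.
Min-cut edges: StairC→Exit (5), C1→Exit (8); capacity 5 + 8 = 13.

13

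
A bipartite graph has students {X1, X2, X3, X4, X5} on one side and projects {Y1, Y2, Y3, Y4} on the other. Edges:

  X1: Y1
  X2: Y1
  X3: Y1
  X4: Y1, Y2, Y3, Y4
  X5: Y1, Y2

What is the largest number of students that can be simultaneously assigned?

Unit-capacity flow: source→left, listed edges, right→sink; max matching = max flow.
Augmenting path X1→Y1 (+1); matched 1.
Augmenting path X4→Y2 (+1); matched 2.
Augmenting path X5→Y2→X4→Y3 (+1); matched 3.
No augmenting path remains; maximum matching = 3.
König certificate: {X4, X5, Y1} is a vertex cover of size 3 (every listed pair touches it), so no matching can be larger.

3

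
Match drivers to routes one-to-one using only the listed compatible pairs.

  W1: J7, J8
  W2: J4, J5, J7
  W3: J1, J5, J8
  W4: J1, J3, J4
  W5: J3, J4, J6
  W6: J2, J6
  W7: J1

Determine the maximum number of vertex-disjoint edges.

Unit-capacity flow: source→left, listed edges, right→sink; max matching = max flow.
Augmenting path W1→J7 (+1); matched 1.
Augmenting path W2→J4 (+1); matched 2.
Augmenting path W3→J1 (+1); matched 3.
Augmenting path W4→J3 (+1); matched 4.
Augmenting path W5→J6 (+1); matched 5.
Augmenting path W6→J2 (+1); matched 6.
Augmenting path W7→J1→W3→J5 (+1); matched 7.
No augmenting path remains; maximum matching = 7.
König certificate: {W1, W2, W3, W4, W5, W6, W7} is a vertex cover of size 7 (every listed pair touches it), so no matching can be larger.

7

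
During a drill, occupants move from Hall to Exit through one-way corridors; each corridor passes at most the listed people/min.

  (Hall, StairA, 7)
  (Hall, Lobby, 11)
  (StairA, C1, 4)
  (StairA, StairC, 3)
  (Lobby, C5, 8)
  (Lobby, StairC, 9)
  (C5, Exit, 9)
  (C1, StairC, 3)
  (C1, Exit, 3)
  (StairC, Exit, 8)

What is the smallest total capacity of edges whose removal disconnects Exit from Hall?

18

Augment Hall→StairA→C1→Exit: bottleneck 3, flow now 3.
Augment Hall→StairA→StairC→Exit: bottleneck 3, flow now 6.
Augment Hall→Lobby→C5→Exit: bottleneck 8, flow now 14.
Augment Hall→Lobby→StairC→Exit: bottleneck 3, flow now 17.
Augment Hall→StairA→C1→StairC→Exit: bottleneck 1, flow now 18.
No augmenting path remains; maximum flow = 18.
By max-flow min-cut, the minimum cut capacity equals the max flow.
In the residual graph, reachable from Hall: {Hall}.
Min-cut edges: Hall→StairA (7), Hall→Lobby (11); capacity 7 + 11 = 18.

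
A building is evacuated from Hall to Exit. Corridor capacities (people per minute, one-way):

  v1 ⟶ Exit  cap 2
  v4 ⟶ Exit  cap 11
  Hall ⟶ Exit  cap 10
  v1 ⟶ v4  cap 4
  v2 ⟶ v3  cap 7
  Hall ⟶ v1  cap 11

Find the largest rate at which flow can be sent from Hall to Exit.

16

Augment Hall→Exit: bottleneck 10, flow now 10.
Augment Hall→v1→Exit: bottleneck 2, flow now 12.
Augment Hall→v1→v4→Exit: bottleneck 4, flow now 16.
No augmenting path remains; maximum flow = 16.
In the residual graph, reachable from Hall: {Hall, v1}.
Min-cut edges: Hall→Exit (10), v1→v4 (4), v1→Exit (2); capacity 10 + 4 + 2 = 16.
This cut is saturated, so no flow can exceed 16.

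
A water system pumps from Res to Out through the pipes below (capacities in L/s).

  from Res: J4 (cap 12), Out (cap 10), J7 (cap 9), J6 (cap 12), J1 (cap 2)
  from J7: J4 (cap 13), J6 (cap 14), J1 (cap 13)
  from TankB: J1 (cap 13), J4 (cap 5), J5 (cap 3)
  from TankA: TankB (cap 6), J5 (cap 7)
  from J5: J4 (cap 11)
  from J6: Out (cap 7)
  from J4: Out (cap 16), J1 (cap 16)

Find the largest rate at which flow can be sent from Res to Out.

33

Augment Res→Out: bottleneck 10, flow now 10.
Augment Res→J6→Out: bottleneck 7, flow now 17.
Augment Res→J4→Out: bottleneck 12, flow now 29.
Augment Res→J7→J4→Out: bottleneck 4, flow now 33.
No augmenting path remains; maximum flow = 33.
In the residual graph, reachable from Res: {Res, J7, J6, J4, J1}.
Min-cut edges: Res→Out (10), J6→Out (7), J4→Out (16); capacity 10 + 7 + 16 = 33.
This cut is saturated, so no flow can exceed 33.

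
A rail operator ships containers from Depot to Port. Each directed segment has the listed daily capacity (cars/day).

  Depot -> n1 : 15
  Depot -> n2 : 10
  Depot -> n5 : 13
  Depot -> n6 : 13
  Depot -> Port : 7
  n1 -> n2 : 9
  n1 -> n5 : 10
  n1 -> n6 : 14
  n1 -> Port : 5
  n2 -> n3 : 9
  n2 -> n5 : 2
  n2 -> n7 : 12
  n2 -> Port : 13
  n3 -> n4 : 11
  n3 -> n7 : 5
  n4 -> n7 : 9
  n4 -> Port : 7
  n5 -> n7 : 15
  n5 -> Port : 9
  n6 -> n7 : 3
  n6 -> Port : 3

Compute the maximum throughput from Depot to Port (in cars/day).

43

Augment Depot→Port: bottleneck 7, flow now 7.
Augment Depot→n1→Port: bottleneck 5, flow now 12.
Augment Depot→n2→Port: bottleneck 10, flow now 22.
Augment Depot→n5→Port: bottleneck 9, flow now 31.
Augment Depot→n6→Port: bottleneck 3, flow now 34.
Augment Depot→n1→n2→Port: bottleneck 3, flow now 37.
Augment Depot→n1→n2→n3→n4→Port: bottleneck 6, flow now 43.
No augmenting path remains; maximum flow = 43.
In the residual graph, reachable from Depot: {Depot, n1, n5, n6, n7}.
Min-cut edges: Depot→n2 (10), Depot→Port (7), n1→n2 (9), n1→Port (5), n5→Port (9), n6→Port (3); capacity 10 + 7 + 9 + 5 + 9 + 3 = 43.
This cut is saturated, so no flow can exceed 43.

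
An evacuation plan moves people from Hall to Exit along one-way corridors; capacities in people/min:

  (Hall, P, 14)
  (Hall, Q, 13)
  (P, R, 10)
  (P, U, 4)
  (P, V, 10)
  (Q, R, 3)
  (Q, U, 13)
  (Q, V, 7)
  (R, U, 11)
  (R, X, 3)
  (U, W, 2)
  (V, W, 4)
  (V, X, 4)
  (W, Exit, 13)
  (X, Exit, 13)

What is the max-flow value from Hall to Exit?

Augment Hall→P→R→X→Exit: bottleneck 3, flow now 3.
Augment Hall→P→U→W→Exit: bottleneck 2, flow now 5.
Augment Hall→P→V→W→Exit: bottleneck 4, flow now 9.
Augment Hall→P→V→X→Exit: bottleneck 4, flow now 13.
No augmenting path remains; maximum flow = 13.
In the residual graph, reachable from Hall: {Hall, P, Q, R, U, V}.
Min-cut edges: R→X (3), U→W (2), V→W (4), V→X (4); capacity 3 + 2 + 4 + 4 = 13.
This cut is saturated, so no flow can exceed 13.

13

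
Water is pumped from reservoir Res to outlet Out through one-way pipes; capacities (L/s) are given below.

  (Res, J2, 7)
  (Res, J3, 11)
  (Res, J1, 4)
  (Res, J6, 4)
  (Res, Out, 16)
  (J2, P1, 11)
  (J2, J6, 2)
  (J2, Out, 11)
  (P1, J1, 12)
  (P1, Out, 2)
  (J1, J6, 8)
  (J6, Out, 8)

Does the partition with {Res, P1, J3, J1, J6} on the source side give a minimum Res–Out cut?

Given cut capacity: 7 + 16 + 2 + 8 = 33.
Augment Res→Out: bottleneck 16, flow now 16.
Augment Res→J2→Out: bottleneck 7, flow now 23.
Augment Res→J6→Out: bottleneck 4, flow now 27.
Augment Res→J1→J6→Out: bottleneck 4, flow now 31.
No augmenting path remains; maximum flow = 31.
In the residual graph, reachable from Res: {Res, J3}.
Min-cut edges: Res→J2 (7), Res→J1 (4), Res→J6 (4), Res→Out (16); capacity 7 + 4 + 4 + 16 = 31.
Cut capacity 33 exceeds the max flow 31, so it is not minimum.

No — its capacity is 33, but the minimum cut has capacity 31.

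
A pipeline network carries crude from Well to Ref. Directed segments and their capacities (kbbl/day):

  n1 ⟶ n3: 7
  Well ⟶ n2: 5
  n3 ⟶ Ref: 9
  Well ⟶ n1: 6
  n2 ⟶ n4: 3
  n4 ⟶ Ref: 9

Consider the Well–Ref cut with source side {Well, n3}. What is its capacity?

20

Edges leaving {Well, n3}: Well→n1 (6), Well→n2 (5), n3→Ref (9).
Cut capacity = 6 + 5 + 9 = 20.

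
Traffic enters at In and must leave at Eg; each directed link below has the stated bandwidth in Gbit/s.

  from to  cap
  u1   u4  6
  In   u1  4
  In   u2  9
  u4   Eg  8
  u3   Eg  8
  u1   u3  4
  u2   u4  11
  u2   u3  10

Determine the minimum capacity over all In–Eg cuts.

13

Augment In→u1→u3→Eg: bottleneck 4, flow now 4.
Augment In→u2→u3→Eg: bottleneck 4, flow now 8.
Augment In→u2→u4→Eg: bottleneck 5, flow now 13.
No augmenting path remains; maximum flow = 13.
By max-flow min-cut, the minimum cut capacity equals the max flow.
In the residual graph, reachable from In: {In}.
Min-cut edges: In→u1 (4), In→u2 (9); capacity 4 + 9 = 13.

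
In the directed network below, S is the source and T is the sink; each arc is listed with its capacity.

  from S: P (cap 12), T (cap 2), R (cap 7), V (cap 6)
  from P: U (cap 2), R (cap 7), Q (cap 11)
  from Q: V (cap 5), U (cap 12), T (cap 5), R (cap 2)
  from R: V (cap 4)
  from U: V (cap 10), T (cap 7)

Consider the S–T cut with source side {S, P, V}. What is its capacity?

Edges leaving {S, P, V}: S→R (7), S→T (2), P→Q (11), P→R (7), P→U (2).
Cut capacity = 7 + 2 + 11 + 7 + 2 = 29.

29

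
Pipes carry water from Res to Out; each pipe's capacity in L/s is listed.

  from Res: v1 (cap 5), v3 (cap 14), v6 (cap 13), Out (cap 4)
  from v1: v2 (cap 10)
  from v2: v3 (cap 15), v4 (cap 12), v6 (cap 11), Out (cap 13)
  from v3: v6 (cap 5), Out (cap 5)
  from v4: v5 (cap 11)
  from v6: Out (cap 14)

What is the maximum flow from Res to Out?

28

Augment Res→Out: bottleneck 4, flow now 4.
Augment Res→v3→Out: bottleneck 5, flow now 9.
Augment Res→v6→Out: bottleneck 13, flow now 22.
Augment Res→v1→v2→Out: bottleneck 5, flow now 27.
Augment Res→v3→v6→Out: bottleneck 1, flow now 28.
No augmenting path remains; maximum flow = 28.
In the residual graph, reachable from Res: {Res, v3, v6}.
Min-cut edges: Res→v1 (5), Res→Out (4), v3→Out (5), v6→Out (14); capacity 5 + 4 + 5 + 14 = 28.
This cut is saturated, so no flow can exceed 28.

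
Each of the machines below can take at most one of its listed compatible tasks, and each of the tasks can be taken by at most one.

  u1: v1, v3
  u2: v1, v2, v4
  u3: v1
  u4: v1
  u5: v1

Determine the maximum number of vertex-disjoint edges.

3

Unit-capacity flow: source→left, listed edges, right→sink; max matching = max flow.
Augmenting path u1→v1 (+1); matched 1.
Augmenting path u2→v2 (+1); matched 2.
Augmenting path u3→v1→u1→v3 (+1); matched 3.
No augmenting path remains; maximum matching = 3.
König certificate: {u1, u2, v1} is a vertex cover of size 3 (every listed pair touches it), so no matching can be larger.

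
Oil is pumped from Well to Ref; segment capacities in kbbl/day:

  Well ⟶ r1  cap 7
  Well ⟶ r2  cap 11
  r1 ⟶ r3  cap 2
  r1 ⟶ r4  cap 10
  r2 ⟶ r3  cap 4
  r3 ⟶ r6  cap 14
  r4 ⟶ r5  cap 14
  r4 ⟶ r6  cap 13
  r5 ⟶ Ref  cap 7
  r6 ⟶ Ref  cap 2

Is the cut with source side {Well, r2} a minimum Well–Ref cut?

No — its capacity is 11, but the minimum cut has capacity 9.

Given cut capacity: 7 + 4 = 11.
Augment Well→r1→r3→r6→Ref: bottleneck 2, flow now 2.
Augment Well→r1→r4→r5→Ref: bottleneck 5, flow now 7.
Augment Well→r2→r3→r1→r4→r5→Ref: bottleneck 2, flow now 9. (uses reverse residual edge)
No augmenting path remains; maximum flow = 9.
In the residual graph, reachable from Well: {Well, r2, r3, r6}.
Min-cut edges: Well→r1 (7), r6→Ref (2); capacity 7 + 2 = 9.
Cut capacity 11 exceeds the max flow 9, so it is not minimum.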